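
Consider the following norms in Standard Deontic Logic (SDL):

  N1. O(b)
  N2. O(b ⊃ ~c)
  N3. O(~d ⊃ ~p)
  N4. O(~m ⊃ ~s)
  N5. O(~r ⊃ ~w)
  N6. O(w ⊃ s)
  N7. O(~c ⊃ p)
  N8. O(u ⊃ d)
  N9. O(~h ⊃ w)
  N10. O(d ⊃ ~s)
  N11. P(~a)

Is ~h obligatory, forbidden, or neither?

Forbidden

Premise 1 states O(b) outright.
From O(b) and premise 2, O(b ⊃ ~c), we obtain O(~c).
With premise 7, O(~c ⊃ p), the K-axiom yields O(p).
The contrapositive of premise 3 (O(~d ⊃ ~p)) is O(p ⊃ d), and O(p) is already established, so O(d).
Premise 10 is O(d ⊃ ~s); since O(d), deontic closure gives O(~s).
The contrapositive of premise 6 (O(w ⊃ s)) is O(~s ⊃ ~w), and O(~s) is already established, so O(~w).
The contrapositive of premise 9 (O(~h ⊃ w)) is O(~w ⊃ h), and O(~w) is already established, so O(h).
Premises 4, 5, 8, 11 do not contribute to this derivation.
Thus O(h), which is F(~h): ~h is forbidden.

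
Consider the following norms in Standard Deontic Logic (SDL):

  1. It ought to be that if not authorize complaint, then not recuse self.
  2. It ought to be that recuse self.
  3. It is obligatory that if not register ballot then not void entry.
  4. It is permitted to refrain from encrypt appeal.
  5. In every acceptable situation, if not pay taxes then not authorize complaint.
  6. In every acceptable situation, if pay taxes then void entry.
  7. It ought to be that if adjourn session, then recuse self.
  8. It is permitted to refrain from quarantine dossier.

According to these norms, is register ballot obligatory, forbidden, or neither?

Obligatory

Premise 2 states O(recuse_self) outright.
The contrapositive of premise 1 (O(¬authorize_complaint → ¬recuse_self)) is O(recuse_self → authorize_complaint), and O(recuse_self) is already established, so O(authorize_complaint).
Premise 5 is O(¬pay_taxes → ¬authorize_complaint); contrapositively O(authorize_complaint → pay_taxes). Since O(authorize_complaint) holds, K gives O(pay_taxes).
From O(pay_taxes) and premise 6, O(pay_taxes → void_entry), we obtain O(void_entry).
The contrapositive of premise 3 (O(¬register_ballot → ¬void_entry)) is O(void_entry → register_ballot), and O(void_entry) is already established, so O(register_ballot).
Premises 4, 7, 8 do not contribute to this derivation.
Hence register_ballot is obligatory.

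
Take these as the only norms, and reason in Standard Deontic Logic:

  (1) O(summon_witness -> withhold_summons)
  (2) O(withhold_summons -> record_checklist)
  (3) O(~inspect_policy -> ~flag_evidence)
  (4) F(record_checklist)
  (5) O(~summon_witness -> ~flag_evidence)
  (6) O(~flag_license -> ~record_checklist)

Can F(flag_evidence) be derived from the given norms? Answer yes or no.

F(record_checklist) at premise 4 means O(~record_checklist).
The contrapositive of premise 2 (O(withhold_summons -> record_checklist)) is O(~record_checklist -> ~withhold_summons), and O(~record_checklist) is already established, so O(~withhold_summons).
Premise 1, O(summon_witness -> withhold_summons), contraposes to O(~withhold_summons -> ~summon_witness); with O(~withhold_summons) we get O(~summon_witness).
From O(~summon_witness) and premise 5, O(~summon_witness -> ~flag_evidence), we obtain O(~flag_evidence).
Premises 3, 6 do not contribute to this derivation.
So O(~flag_evidence) holds, i.e. F(flag_evidence). The claim follows.

Yes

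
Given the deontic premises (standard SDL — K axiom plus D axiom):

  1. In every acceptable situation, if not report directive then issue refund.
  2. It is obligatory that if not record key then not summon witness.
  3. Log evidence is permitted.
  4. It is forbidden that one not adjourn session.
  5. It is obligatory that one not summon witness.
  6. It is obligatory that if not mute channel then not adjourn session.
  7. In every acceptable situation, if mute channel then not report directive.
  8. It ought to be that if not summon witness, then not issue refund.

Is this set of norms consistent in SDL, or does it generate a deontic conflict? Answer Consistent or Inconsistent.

Inconsistent

From premise 5 we have O(¬summon_witness).
From O(¬summon_witness) and premise 8, O(¬summon_witness → ¬issue_refund), we obtain O(¬issue_refund).
The contrapositive of premise 1 (O(¬report_directive → issue_refund)) is O(¬issue_refund → report_directive), and O(¬issue_refund) is already established, so O(report_directive).
The contrapositive of premise 7 (O(mute_channel → ¬report_directive)) is O(report_directive → ¬mute_channel), and O(report_directive) is already established, so O(¬mute_channel).
Premise 6 is O(¬mute_channel → ¬adjourn_session); since O(¬mute_channel), deontic closure gives O(¬adjourn_session).
Yet premise 4 is F(¬adjourn_session), i.e. O(adjourn_session).
We now have both O(¬adjourn_session) and O(adjourn_session) — adjourn_session is simultaneously obligatory and forbidden, violating the D-axiom.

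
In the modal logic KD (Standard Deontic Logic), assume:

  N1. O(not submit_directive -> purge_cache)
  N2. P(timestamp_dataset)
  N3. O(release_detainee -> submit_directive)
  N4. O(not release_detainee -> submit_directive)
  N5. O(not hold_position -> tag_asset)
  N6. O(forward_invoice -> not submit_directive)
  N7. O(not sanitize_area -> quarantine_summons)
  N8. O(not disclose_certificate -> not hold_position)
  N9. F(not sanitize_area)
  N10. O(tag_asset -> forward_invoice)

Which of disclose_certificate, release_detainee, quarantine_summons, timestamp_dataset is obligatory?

Premises 3 and 4 are O(release_detainee -> submit_directive) and O(not release_detainee -> submit_directive); every ideal world satisfies release_detainee or not release_detainee, so in either case submit_directive holds — hence O(submit_directive).
Premise 6, O(forward_invoice -> not submit_directive), contraposes to O(submit_directive -> not forward_invoice); with O(submit_directive) we get O(not forward_invoice).
Premise 10 is O(tag_asset -> forward_invoice); contrapositively O(not forward_invoice -> not tag_asset). Since O(not forward_invoice) holds, K gives O(not tag_asset).
Premise 5, O(not hold_position -> tag_asset), contraposes to O(not tag_asset -> hold_position); with O(not tag_asset) we get O(hold_position).
Premise 8 is O(not disclose_certificate -> not hold_position); contrapositively O(hold_position -> disclose_certificate). Since O(hold_position) holds, K gives O(disclose_certificate).
So O(disclose_certificate) holds — disclose_certificate is obligatory. None of the other listed options is made obligatory by any chain of premises.

disclose_certificate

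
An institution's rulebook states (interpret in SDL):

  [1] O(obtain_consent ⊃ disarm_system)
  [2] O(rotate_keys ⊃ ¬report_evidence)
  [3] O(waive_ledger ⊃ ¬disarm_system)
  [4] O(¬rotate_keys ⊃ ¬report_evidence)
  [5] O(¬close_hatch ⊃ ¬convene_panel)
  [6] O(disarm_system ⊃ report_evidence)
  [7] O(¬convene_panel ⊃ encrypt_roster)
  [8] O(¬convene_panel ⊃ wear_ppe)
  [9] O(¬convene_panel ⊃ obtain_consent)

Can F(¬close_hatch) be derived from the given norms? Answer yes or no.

By case analysis on rotate_keys: premise 2 gives O(rotate_keys ⊃ ¬report_evidence) and premise 4 gives O(¬rotate_keys ⊃ ¬report_evidence), so O(¬report_evidence) either way.
Premise 6 is O(disarm_system ⊃ report_evidence); contrapositively O(¬report_evidence ⊃ ¬disarm_system). Since O(¬report_evidence) holds, K gives O(¬disarm_system).
The contrapositive of premise 1 (O(obtain_consent ⊃ disarm_system)) is O(¬disarm_system ⊃ ¬obtain_consent), and O(¬disarm_system) is already established, so O(¬obtain_consent).
The contrapositive of premise 9 (O(¬convene_panel ⊃ obtain_consent)) is O(¬obtain_consent ⊃ convene_panel), and O(¬obtain_consent) is already established, so O(convene_panel).
The contrapositive of premise 5 (O(¬close_hatch ⊃ ¬convene_panel)) is O(convene_panel ⊃ close_hatch), and O(convene_panel) is already established, so O(close_hatch).
Premises 3, 7, 8 do not contribute to this derivation.
So O(close_hatch) holds, i.e. F(¬close_hatch). The claim follows.

Yes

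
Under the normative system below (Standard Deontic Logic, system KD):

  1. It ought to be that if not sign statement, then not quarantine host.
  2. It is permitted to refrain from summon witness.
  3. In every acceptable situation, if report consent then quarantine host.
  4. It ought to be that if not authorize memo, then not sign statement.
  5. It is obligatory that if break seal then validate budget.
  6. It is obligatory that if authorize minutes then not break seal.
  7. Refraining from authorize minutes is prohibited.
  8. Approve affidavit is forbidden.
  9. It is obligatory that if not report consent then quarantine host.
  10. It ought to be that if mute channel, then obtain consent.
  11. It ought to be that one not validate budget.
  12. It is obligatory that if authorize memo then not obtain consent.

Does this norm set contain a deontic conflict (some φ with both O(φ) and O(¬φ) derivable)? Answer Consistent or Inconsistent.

Consistent

Premise 5 is O(break_seal → validate_budget), but O(break_seal) is not derivable from the premises, so it does not yield O(validate_budget).
So O(validate_budget) is not derivable, and the apparent clash with O(¬validate_budget) does not arise.
A world satisfying every obligation exists (e.g. approve_affidavit=false, authorize_memo=true, authorize_minutes=true, break_seal=false, mute_channel=false, obtain_consent=false, quarantine_host=true, report_consent=false, sign_statement=true, summon_witness=false, validate_budget=false); no atom is both obligatory and forbidden, so the set is consistent.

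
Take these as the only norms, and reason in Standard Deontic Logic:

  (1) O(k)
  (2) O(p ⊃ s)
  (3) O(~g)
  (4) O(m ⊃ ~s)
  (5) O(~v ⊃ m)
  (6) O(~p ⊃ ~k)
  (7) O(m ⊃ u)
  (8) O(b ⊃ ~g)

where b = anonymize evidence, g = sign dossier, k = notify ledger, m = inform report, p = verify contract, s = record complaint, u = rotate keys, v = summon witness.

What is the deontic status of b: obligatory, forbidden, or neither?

Premise 8 is O(b ⊃ ~g); even if O(~g) held, inferring O(b) would be affirming the consequent — invalid.
No premise or chain of K-axiom applications forces O(b), and none forces O(~b). So b is neither obligatory nor forbidden under these norms.

Neither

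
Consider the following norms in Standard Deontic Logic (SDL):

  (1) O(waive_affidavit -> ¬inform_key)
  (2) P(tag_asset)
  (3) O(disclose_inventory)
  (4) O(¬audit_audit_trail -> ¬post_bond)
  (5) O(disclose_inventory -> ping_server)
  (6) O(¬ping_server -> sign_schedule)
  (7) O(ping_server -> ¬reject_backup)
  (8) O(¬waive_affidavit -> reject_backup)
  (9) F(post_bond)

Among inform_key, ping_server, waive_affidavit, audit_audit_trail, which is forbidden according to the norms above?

Premise 3 states O(disclose_inventory) outright.
Applying K to premise 5 (O(disclose_inventory -> ping_server)) and O(disclose_inventory) yields O(ping_server).
From O(ping_server) and premise 7, O(ping_server -> ¬reject_backup), we obtain O(¬reject_backup).
Premise 8, O(¬waive_affidavit -> reject_backup), contraposes to O(¬reject_backup -> waive_affidavit); with O(¬reject_backup) we get O(waive_affidavit).
From O(waive_affidavit) and premise 1, O(waive_affidavit -> ¬inform_key), we obtain O(¬inform_key).
So O(¬inform_key) holds, i.e. inform_key is forbidden. None of the other listed options is forbidden under the premises.

inform_key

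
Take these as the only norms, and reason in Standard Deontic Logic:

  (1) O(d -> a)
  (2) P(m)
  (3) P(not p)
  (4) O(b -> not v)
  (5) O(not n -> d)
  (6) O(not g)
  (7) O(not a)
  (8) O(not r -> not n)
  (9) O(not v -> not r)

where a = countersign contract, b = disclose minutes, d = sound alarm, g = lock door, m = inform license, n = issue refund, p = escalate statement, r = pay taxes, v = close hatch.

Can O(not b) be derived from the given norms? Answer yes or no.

From premise 7 we have O(not a).
The contrapositive of premise 1 (O(d -> a)) is O(not a -> not d), and O(not a) is already established, so O(not d).
Premise 5, O(not n -> d), contraposes to O(not d -> n); with O(not d) we get O(n).
The contrapositive of premise 8 (O(not r -> not n)) is O(n -> r), and O(n) is already established, so O(r).
Premise 9 is O(not v -> not r); contrapositively O(r -> v). Since O(r) holds, K gives O(v).
Premise 4 is O(b -> not v); contrapositively O(v -> not b). Since O(v) holds, K gives O(not b).
Premises 2, 3, 6 do not contribute to this derivation.
So O(not b) follows.

Yes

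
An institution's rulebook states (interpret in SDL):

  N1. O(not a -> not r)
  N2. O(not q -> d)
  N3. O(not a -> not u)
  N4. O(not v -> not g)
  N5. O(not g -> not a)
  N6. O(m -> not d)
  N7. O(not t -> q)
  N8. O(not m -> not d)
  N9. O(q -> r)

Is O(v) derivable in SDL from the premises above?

By case analysis on not m: premise 8 gives O(not m -> not d) and premise 6 gives O(m -> not d), so O(not d) either way.
The contrapositive of premise 2 (O(not q -> d)) is O(not d -> q), and O(not d) is already established, so O(q).
From O(q) and premise 9, O(q -> r), we obtain O(r).
Premise 1 is O(not a -> not r); contrapositively O(r -> a). Since O(r) holds, K gives O(a).
Premise 5 is O(not g -> not a); contrapositively O(a -> g). Since O(a) holds, K gives O(g).
Premise 4 is O(not v -> not g); contrapositively O(g -> v). Since O(g) holds, K gives O(v).
Premises 3, 7 do not contribute to this derivation.
So O(v) follows.

Yes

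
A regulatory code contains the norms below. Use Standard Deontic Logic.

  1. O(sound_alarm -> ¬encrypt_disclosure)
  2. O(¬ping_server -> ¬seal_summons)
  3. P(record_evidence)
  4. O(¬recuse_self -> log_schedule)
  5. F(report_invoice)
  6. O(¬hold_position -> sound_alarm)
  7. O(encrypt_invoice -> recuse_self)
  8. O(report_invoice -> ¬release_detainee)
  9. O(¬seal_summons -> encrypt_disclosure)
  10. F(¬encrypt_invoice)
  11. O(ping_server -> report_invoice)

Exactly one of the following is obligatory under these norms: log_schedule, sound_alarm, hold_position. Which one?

hold_position

Premise 5 is F(report_invoice), i.e. O(¬report_invoice).
The contrapositive of premise 11 (O(ping_server -> report_invoice)) is O(¬report_invoice -> ¬ping_server), and O(¬report_invoice) is already established, so O(¬ping_server).
Applying K to premise 2 (O(¬ping_server -> ¬seal_summons)) and O(¬ping_server) yields O(¬seal_summons).
With premise 9, O(¬seal_summons -> encrypt_disclosure), the K-axiom yields O(encrypt_disclosure).
Premise 1 is O(sound_alarm -> ¬encrypt_disclosure); contrapositively O(encrypt_disclosure -> ¬sound_alarm). Since O(encrypt_disclosure) holds, K gives O(¬sound_alarm).
The contrapositive of premise 6 (O(¬hold_position -> sound_alarm)) is O(¬sound_alarm -> hold_position), and O(¬sound_alarm) is already established, so O(hold_position).
So O(hold_position) holds — hold_position is obligatory. None of the other listed options is made obligatory by any chain of premises.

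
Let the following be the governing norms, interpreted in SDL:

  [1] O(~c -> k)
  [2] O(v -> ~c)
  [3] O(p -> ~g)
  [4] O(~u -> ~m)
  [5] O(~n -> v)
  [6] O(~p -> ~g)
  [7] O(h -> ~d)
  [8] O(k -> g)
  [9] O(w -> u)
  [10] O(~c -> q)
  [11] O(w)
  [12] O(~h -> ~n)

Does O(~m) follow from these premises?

No

Premise 4 is O(~u -> ~m), but O(~u) is not derivable from the premises, so it does not yield O(~m).
No other premise forces O(~m). An ideal world satisfying every premise can still have ~m false, so O(~m) is not derivable.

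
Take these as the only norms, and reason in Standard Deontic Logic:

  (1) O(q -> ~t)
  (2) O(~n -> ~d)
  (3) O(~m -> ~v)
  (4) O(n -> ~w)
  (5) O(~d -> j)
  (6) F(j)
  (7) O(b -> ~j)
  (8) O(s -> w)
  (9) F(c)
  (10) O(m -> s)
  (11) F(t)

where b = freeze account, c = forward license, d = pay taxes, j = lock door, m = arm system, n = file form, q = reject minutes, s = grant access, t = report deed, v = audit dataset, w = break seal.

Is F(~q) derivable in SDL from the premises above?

Premise 1 is O(q -> ~t); even if O(~t) held, inferring O(q) would be affirming the consequent — invalid.
No other premise forces O(q). An ideal world satisfying every premise can still have ~q true, so F(~q) is not derivable.

No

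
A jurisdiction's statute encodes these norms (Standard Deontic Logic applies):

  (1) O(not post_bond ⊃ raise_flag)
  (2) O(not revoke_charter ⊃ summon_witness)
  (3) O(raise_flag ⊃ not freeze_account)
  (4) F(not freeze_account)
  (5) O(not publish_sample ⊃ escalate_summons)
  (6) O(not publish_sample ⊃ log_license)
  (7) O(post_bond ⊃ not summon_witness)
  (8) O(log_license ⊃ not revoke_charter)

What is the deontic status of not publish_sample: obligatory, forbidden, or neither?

Forbidden

Premise 4 is F(not freeze_account), i.e. O(freeze_account).
Premise 3, O(raise_flag ⊃ not freeze_account), contraposes to O(freeze_account ⊃ not raise_flag); with O(freeze_account) we get O(not raise_flag).
Premise 1, O(not post_bond ⊃ raise_flag), contraposes to O(not raise_flag ⊃ post_bond); with O(not raise_flag) we get O(post_bond).
From O(post_bond) and premise 7, O(post_bond ⊃ not summon_witness), we obtain O(not summon_witness).
Premise 2 is O(not revoke_charter ⊃ summon_witness); contrapositively O(not summon_witness ⊃ revoke_charter). Since O(not summon_witness) holds, K gives O(revoke_charter).
Premise 8, O(log_license ⊃ not revoke_charter), contraposes to O(revoke_charter ⊃ not log_license); with O(revoke_charter) we get O(not log_license).
The contrapositive of premise 6 (O(not publish_sample ⊃ log_license)) is O(not log_license ⊃ publish_sample), and O(not log_license) is already established, so O(publish_sample).
Premise 5 does not contribute to this derivation.
Thus O(publish_sample), which is F(not publish_sample): not publish_sample is forbidden.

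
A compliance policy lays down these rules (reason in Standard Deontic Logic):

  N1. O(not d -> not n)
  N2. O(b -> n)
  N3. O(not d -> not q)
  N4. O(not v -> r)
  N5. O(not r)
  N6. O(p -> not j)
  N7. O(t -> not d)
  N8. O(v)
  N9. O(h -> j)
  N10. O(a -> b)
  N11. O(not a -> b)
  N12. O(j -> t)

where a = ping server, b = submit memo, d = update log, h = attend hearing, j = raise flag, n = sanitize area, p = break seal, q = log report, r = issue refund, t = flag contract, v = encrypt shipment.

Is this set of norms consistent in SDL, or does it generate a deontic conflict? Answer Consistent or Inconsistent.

Consistent

Premise 4 is O(not v -> r), but O(not v) is not derivable from the premises, so it does not yield O(r).
So O(r) is not derivable, and the apparent clash with O(not r) does not arise.
A world satisfying every obligation exists (e.g. a=false, b=true, d=true, h=false, j=false, n=true, p=false, q=false, r=false, t=false, v=true); no atom is both obligatory and forbidden, so the set is consistent.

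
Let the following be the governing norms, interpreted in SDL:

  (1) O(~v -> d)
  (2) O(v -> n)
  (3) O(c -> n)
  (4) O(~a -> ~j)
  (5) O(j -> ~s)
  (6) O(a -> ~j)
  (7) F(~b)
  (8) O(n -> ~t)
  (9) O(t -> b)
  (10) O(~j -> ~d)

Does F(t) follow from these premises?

Yes

Premises 4 and 6 are O(~a -> ~j) and O(a -> ~j); every ideal world satisfies ~a or a, so in either case ~j holds — hence O(~j).
Premise 10 is O(~j -> ~d); since O(~j), deontic closure gives O(~d).
The contrapositive of premise 1 (O(~v -> d)) is O(~d -> v), and O(~d) is already established, so O(v).
Premise 2 is O(v -> n); since O(v), deontic closure gives O(n).
From O(n) and premise 8, O(n -> ~t), we obtain O(~t).
Premises 3, 5, 7, 9 do not contribute to this derivation.
So O(~t) holds, i.e. F(t). The claim follows.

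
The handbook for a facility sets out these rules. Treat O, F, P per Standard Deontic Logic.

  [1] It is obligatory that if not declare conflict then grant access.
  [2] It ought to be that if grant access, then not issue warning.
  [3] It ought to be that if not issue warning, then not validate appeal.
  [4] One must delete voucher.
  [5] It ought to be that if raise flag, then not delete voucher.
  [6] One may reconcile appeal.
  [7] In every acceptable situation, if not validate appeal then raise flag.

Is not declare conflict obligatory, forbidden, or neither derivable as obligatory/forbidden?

Forbidden

Premise 4 states O(delete_voucher) outright.
Premise 5 is O(raise_flag → ¬delete_voucher); contrapositively O(delete_voucher → ¬raise_flag). Since O(delete_voucher) holds, K gives O(¬raise_flag).
Premise 7, O(¬validate_appeal → raise_flag), contraposes to O(¬raise_flag → validate_appeal); with O(¬raise_flag) we get O(validate_appeal).
Premise 3 is O(¬issue_warning → ¬validate_appeal); contrapositively O(validate_appeal → issue_warning). Since O(validate_appeal) holds, K gives O(issue_warning).
Premise 2, O(grant_access → ¬issue_warning), contraposes to O(issue_warning → ¬grant_access); with O(issue_warning) we get O(¬grant_access).
The contrapositive of premise 1 (O(¬declare_conflict → grant_access)) is O(¬grant_access → declare_conflict), and O(¬grant_access) is already established, so O(declare_conflict).
Premise 6 does not contribute to this derivation.
Thus O(declare_conflict), which is F(¬declare_conflict): ¬declare_conflict is forbidden.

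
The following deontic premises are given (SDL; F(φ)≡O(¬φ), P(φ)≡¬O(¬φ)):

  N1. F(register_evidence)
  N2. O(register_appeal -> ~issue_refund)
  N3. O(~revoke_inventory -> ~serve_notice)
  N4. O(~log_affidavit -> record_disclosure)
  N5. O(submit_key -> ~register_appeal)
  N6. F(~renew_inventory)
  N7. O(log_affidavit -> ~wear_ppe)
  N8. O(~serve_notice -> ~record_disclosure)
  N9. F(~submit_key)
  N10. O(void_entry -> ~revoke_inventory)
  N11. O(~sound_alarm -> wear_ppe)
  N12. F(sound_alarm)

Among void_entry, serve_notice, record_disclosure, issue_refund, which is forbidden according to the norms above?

void_entry

Premise 12, F(sound_alarm), is equivalent to O(~sound_alarm).
Premise 11 is O(~sound_alarm -> wear_ppe); since O(~sound_alarm), deontic closure gives O(wear_ppe).
Premise 7, O(log_affidavit -> ~wear_ppe), contraposes to O(wear_ppe -> ~log_affidavit); with O(wear_ppe) we get O(~log_affidavit).
Premise 4 is O(~log_affidavit -> record_disclosure); since O(~log_affidavit), deontic closure gives O(record_disclosure).
Premise 8, O(~serve_notice -> ~record_disclosure), contraposes to O(record_disclosure -> serve_notice); with O(record_disclosure) we get O(serve_notice).
Premise 3, O(~revoke_inventory -> ~serve_notice), contraposes to O(serve_notice -> revoke_inventory); with O(serve_notice) we get O(revoke_inventory).
Premise 10 is O(void_entry -> ~revoke_inventory); contrapositively O(revoke_inventory -> ~void_entry). Since O(revoke_inventory) holds, K gives O(~void_entry).
So O(~void_entry) holds, i.e. void_entry is forbidden. None of the other listed options is forbidden under the premises.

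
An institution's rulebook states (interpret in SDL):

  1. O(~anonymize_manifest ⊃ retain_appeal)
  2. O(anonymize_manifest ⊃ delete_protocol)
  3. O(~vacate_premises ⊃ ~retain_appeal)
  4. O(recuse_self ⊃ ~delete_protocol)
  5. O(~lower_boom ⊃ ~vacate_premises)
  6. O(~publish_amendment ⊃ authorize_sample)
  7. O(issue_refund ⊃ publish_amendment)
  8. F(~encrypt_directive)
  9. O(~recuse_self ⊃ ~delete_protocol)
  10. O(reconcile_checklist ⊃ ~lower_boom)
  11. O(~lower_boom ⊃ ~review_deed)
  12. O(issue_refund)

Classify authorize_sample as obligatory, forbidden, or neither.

Neither

Premise 6 is O(~publish_amendment ⊃ authorize_sample), but O(~publish_amendment) is not derivable from the premises, so it does not yield O(authorize_sample).
No premise or chain of K-axiom applications forces O(authorize_sample), and none forces O(~authorize_sample). So authorize_sample is neither obligatory nor forbidden under these norms.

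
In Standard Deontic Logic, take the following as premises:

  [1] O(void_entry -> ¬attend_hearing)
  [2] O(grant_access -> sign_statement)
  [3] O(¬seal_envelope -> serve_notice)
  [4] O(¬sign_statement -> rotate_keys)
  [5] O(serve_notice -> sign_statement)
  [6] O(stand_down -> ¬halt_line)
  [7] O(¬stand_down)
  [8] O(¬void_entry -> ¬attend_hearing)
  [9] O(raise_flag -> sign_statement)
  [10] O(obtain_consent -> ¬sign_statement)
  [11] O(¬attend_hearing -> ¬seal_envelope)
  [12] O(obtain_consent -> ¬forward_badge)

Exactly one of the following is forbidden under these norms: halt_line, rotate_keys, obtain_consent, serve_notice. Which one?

obtain_consent

Premises 8 and 1 are O(¬void_entry -> ¬attend_hearing) and O(void_entry -> ¬attend_hearing); every ideal world satisfies ¬void_entry or void_entry, so in either case ¬attend_hearing holds — hence O(¬attend_hearing).
From O(¬attend_hearing) and premise 11, O(¬attend_hearing -> ¬seal_envelope), we obtain O(¬seal_envelope).
With premise 3, O(¬seal_envelope -> serve_notice), the K-axiom yields O(serve_notice).
Premise 5 is O(serve_notice -> sign_statement); since O(serve_notice), deontic closure gives O(sign_statement).
The contrapositive of premise 10 (O(obtain_consent -> ¬sign_statement)) is O(sign_statement -> ¬obtain_consent), and O(sign_statement) is already established, so O(¬obtain_consent).
So O(¬obtain_consent) holds, i.e. obtain_consent is forbidden. None of the other listed options is forbidden under the premises.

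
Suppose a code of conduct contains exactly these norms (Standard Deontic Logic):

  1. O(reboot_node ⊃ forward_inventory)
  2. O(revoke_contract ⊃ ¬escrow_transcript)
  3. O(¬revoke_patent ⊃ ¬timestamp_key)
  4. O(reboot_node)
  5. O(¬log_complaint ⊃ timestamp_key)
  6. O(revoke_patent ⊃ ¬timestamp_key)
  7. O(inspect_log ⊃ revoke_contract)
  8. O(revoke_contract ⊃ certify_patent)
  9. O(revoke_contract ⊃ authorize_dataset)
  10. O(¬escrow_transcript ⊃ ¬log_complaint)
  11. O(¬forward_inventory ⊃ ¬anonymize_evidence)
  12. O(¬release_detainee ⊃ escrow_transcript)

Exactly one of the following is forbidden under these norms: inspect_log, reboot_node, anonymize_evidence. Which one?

By case analysis on revoke_patent: premise 6 gives O(revoke_patent ⊃ ¬timestamp_key) and premise 3 gives O(¬revoke_patent ⊃ ¬timestamp_key), so O(¬timestamp_key) either way.
The contrapositive of premise 5 (O(¬log_complaint ⊃ timestamp_key)) is O(¬timestamp_key ⊃ log_complaint), and O(¬timestamp_key) is already established, so O(log_complaint).
The contrapositive of premise 10 (O(¬escrow_transcript ⊃ ¬log_complaint)) is O(log_complaint ⊃ escrow_transcript), and O(log_complaint) is already established, so O(escrow_transcript).
The contrapositive of premise 2 (O(revoke_contract ⊃ ¬escrow_transcript)) is O(escrow_transcript ⊃ ¬revoke_contract), and O(escrow_transcript) is already established, so O(¬revoke_contract).
Premise 7, O(inspect_log ⊃ revoke_contract), contraposes to O(¬revoke_contract ⊃ ¬inspect_log); with O(¬revoke_contract) we get O(¬inspect_log).
So O(¬inspect_log) holds, i.e. inspect_log is forbidden. None of the other listed options is forbidden under the premises.

inspect_log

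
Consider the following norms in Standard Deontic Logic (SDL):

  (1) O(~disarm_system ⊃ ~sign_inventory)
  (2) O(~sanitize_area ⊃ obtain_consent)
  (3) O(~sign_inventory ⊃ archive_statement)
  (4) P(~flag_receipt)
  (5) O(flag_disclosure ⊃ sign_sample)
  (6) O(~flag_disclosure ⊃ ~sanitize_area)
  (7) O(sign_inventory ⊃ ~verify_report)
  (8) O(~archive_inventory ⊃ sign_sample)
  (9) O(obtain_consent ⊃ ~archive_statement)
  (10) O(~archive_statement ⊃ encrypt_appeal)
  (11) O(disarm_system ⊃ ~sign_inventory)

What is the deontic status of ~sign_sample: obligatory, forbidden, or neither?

Premises 1 and 11 are O(~disarm_system ⊃ ~sign_inventory) and O(disarm_system ⊃ ~sign_inventory); every ideal world satisfies ~disarm_system or disarm_system, so in either case ~sign_inventory holds — hence O(~sign_inventory).
Applying K to premise 3 (O(~sign_inventory ⊃ archive_statement)) and O(~sign_inventory) yields O(archive_statement).
The contrapositive of premise 9 (O(obtain_consent ⊃ ~archive_statement)) is O(archive_statement ⊃ ~obtain_consent), and O(archive_statement) is already established, so O(~obtain_consent).
Premise 2, O(~sanitize_area ⊃ obtain_consent), contraposes to O(~obtain_consent ⊃ sanitize_area); with O(~obtain_consent) we get O(sanitize_area).
Premise 6, O(~flag_disclosure ⊃ ~sanitize_area), contraposes to O(sanitize_area ⊃ flag_disclosure); with O(sanitize_area) we get O(flag_disclosure).
Applying K to premise 5 (O(flag_disclosure ⊃ sign_sample)) and O(flag_disclosure) yields O(sign_sample).
Premises 4, 7, 8, 10 do not contribute to this derivation.
Thus O(sign_sample), which is F(~sign_sample): ~sign_sample is forbidden.

Forbidden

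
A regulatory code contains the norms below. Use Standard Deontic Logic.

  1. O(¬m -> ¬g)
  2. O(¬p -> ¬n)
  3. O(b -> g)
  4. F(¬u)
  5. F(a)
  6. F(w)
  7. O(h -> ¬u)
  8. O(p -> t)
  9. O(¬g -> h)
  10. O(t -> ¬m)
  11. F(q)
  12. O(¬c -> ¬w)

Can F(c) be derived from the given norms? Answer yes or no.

No

Premise 12 is O(¬c -> ¬w); even if O(¬w) held, inferring O(¬c) would be affirming the consequent — invalid.
No other premise forces O(¬c). An ideal world satisfying every premise can still have c true, so F(c) is not derivable.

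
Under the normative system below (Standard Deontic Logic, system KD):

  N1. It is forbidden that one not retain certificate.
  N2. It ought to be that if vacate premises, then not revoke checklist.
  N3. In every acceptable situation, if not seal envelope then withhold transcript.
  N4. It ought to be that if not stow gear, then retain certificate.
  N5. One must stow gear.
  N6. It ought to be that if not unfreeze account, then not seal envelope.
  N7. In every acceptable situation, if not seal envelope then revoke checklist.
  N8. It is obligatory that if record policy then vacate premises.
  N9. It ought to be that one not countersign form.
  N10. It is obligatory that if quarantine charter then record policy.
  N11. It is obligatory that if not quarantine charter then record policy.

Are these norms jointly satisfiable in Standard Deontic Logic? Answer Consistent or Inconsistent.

Consistent

Premise 4 is O(¬stow_gear → retain_certificate); even if O(retain_certificate) held, inferring O(¬stow_gear) would be affirming the consequent — invalid.
So O(¬stow_gear) is not derivable, and the apparent clash with O(stow_gear) does not arise.
A world satisfying every obligation exists (e.g. countersign_form=false, quarantine_charter=false, record_policy=true, retain_certificate=true, revoke_checklist=false, seal_envelope=true, stow_gear=true, unfreeze_account=true, vacate_premises=true, withhold_transcript=false); no atom is both obligatory and forbidden, so the set is consistent.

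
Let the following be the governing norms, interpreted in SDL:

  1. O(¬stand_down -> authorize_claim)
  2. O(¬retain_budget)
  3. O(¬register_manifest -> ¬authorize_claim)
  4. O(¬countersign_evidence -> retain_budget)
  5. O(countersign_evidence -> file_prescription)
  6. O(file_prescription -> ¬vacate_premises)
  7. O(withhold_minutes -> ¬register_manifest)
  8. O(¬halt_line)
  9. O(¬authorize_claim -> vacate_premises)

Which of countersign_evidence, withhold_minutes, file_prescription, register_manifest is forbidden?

From premise 2 we have O(¬retain_budget).
Premise 4, O(¬countersign_evidence -> retain_budget), contraposes to O(¬retain_budget -> countersign_evidence); with O(¬retain_budget) we get O(countersign_evidence).
Applying K to premise 5 (O(countersign_evidence -> file_prescription)) and O(countersign_evidence) yields O(file_prescription).
Applying K to premise 6 (O(file_prescription -> ¬vacate_premises)) and O(file_prescription) yields O(¬vacate_premises).
Premise 9, O(¬authorize_claim -> vacate_premises), contraposes to O(¬vacate_premises -> authorize_claim); with O(¬vacate_premises) we get O(authorize_claim).
Premise 3 is O(¬register_manifest -> ¬authorize_claim); contrapositively O(authorize_claim -> register_manifest). Since O(authorize_claim) holds, K gives O(register_manifest).
The contrapositive of premise 7 (O(withhold_minutes -> ¬register_manifest)) is O(register_manifest -> ¬withhold_minutes), and O(register_manifest) is already established, so O(¬withhold_minutes).
So O(¬withhold_minutes) holds, i.e. withhold_minutes is forbidden. None of the other listed options is forbidden under the premises.

withhold_minutes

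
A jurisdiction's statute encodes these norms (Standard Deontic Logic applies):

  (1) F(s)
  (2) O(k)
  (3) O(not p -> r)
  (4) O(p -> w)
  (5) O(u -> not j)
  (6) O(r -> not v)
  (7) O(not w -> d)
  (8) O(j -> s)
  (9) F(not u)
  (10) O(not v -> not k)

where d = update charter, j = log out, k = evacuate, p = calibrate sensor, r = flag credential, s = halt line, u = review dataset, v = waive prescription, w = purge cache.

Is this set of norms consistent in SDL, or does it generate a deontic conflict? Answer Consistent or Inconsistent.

Premise 8 is O(j -> s), but O(j) is not derivable from the premises, so it does not yield O(s).
So O(s) is not derivable, and the apparent clash with O(not s) does not arise.
A world satisfying every obligation exists (e.g. d=false, j=false, k=true, p=true, r=false, s=false, u=true, v=true, w=true); no atom is both obligatory and forbidden, so the set is consistent.

Consistent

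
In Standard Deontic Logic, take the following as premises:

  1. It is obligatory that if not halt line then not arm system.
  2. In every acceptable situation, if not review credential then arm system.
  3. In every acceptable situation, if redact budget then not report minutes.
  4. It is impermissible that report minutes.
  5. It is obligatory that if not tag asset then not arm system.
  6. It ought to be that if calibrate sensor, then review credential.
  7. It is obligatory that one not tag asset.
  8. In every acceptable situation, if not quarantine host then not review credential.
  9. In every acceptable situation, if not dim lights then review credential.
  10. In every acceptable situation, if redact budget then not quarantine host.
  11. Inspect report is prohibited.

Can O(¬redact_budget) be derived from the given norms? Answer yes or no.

Premise 7 states O(¬tag_asset) outright.
Applying K to premise 5 (O(¬tag_asset → ¬arm_system)) and O(¬tag_asset) yields O(¬arm_system).
The contrapositive of premise 2 (O(¬review_credential → arm_system)) is O(¬arm_system → review_credential), and O(¬arm_system) is already established, so O(review_credential).
Premise 8, O(¬quarantine_host → ¬review_credential), contraposes to O(review_credential → quarantine_host); with O(review_credential) we get O(quarantine_host).
The contrapositive of premise 10 (O(redact_budget → ¬quarantine_host)) is O(quarantine_host → ¬redact_budget), and O(quarantine_host) is already established, so O(¬redact_budget).
Premises 1, 3, 4, 6, 9, 11 do not contribute to this derivation.
So O(¬redact_budget) follows.

Yes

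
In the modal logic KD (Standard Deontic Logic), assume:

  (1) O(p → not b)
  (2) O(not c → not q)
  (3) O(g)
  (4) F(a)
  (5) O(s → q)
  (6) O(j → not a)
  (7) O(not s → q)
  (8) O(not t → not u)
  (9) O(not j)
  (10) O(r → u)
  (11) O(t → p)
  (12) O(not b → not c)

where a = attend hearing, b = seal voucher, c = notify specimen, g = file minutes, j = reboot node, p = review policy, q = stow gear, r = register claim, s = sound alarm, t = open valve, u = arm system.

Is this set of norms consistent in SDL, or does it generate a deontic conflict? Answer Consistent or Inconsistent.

Premise 6 is O(j → not a); even if O(not a) held, inferring O(j) would be affirming the consequent — invalid.
So O(j) is not derivable, and the apparent clash with O(not j) does not arise.
A world satisfying every obligation exists (e.g. a=false, b=true, c=true, g=true, j=false, p=false, q=true, r=false, s=false, t=false, u=false); no atom is both obligatory and forbidden, so the set is consistent.

Consistent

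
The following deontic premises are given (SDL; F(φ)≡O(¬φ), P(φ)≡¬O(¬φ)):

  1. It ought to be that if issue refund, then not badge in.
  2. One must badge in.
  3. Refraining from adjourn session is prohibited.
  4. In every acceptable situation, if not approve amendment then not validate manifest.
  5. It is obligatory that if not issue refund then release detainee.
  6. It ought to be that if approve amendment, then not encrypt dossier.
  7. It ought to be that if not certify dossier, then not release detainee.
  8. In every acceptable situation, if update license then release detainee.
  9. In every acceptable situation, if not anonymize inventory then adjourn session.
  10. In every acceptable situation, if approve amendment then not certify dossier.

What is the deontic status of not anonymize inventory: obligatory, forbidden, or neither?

Neither

Premise 9 is O(¬anonymize_inventory → adjourn_session); even if O(adjourn_session) held, inferring O(¬anonymize_inventory) would be affirming the consequent — invalid.
No premise or chain of K-axiom applications forces O(¬anonymize_inventory), and none forces O(anonymize_inventory). So ¬anonymize_inventory is neither obligatory nor forbidden under these norms.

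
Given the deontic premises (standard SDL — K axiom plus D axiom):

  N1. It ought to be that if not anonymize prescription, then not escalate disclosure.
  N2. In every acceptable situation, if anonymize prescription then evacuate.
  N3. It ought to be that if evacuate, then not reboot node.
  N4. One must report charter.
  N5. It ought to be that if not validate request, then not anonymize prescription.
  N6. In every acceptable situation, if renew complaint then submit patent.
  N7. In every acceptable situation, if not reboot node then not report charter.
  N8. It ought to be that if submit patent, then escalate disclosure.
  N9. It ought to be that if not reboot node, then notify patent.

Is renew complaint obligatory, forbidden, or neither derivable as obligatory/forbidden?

Premise 4 states O(report_charter) outright.
Premise 7, O(¬reboot_node → ¬report_charter), contraposes to O(report_charter → reboot_node); with O(report_charter) we get O(reboot_node).
The contrapositive of premise 3 (O(evacuate → ¬reboot_node)) is O(reboot_node → ¬evacuate), and O(reboot_node) is already established, so O(¬evacuate).
Premise 2 is O(anonymize_prescription → evacuate); contrapositively O(¬evacuate → ¬anonymize_prescription). Since O(¬evacuate) holds, K gives O(¬anonymize_prescription).
Premise 1 is O(¬anonymize_prescription → ¬escalate_disclosure); since O(¬anonymize_prescription), deontic closure gives O(¬escalate_disclosure).
The contrapositive of premise 8 (O(submit_patent → escalate_disclosure)) is O(¬escalate_disclosure → ¬submit_patent), and O(¬escalate_disclosure) is already established, so O(¬submit_patent).
Premise 6, O(renew_complaint → submit_patent), contraposes to O(¬submit_patent → ¬renew_complaint); with O(¬submit_patent) we get O(¬renew_complaint).
Premises 5, 9 do not contribute to this derivation.
Thus O(¬renew_complaint), which is F(renew_complaint): renew_complaint is forbidden.

Forbidden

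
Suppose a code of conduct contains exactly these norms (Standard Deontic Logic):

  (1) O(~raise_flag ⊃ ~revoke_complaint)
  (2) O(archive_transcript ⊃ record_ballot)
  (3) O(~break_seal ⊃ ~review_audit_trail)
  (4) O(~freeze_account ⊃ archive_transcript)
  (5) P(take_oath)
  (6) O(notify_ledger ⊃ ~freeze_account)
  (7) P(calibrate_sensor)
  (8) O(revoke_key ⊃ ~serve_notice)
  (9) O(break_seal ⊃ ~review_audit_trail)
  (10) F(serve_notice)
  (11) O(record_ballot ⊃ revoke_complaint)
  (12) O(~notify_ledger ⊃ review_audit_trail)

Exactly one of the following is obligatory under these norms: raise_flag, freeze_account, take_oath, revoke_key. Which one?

Premises 3 and 9 cover both cases: O(~break_seal ⊃ ~review_audit_trail) and O(break_seal ⊃ ~review_audit_trail). Since ~break_seal ∨ break_seal is a tautology, O(~review_audit_trail) follows.
Premise 12 is O(~notify_ledger ⊃ review_audit_trail); contrapositively O(~review_audit_trail ⊃ notify_ledger). Since O(~review_audit_trail) holds, K gives O(notify_ledger).
With premise 6, O(notify_ledger ⊃ ~freeze_account), the K-axiom yields O(~freeze_account).
From O(~freeze_account) and premise 4, O(~freeze_account ⊃ archive_transcript), we obtain O(archive_transcript).
From O(archive_transcript) and premise 2, O(archive_transcript ⊃ record_ballot), we obtain O(record_ballot).
From O(record_ballot) and premise 11, O(record_ballot ⊃ revoke_complaint), we obtain O(revoke_complaint).
Premise 1, O(~raise_flag ⊃ ~revoke_complaint), contraposes to O(revoke_complaint ⊃ raise_flag); with O(revoke_complaint) we get O(raise_flag).
So O(raise_flag) holds — raise_flag is obligatory. None of the other listed options is made obligatory by any chain of premises.

raise_flag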